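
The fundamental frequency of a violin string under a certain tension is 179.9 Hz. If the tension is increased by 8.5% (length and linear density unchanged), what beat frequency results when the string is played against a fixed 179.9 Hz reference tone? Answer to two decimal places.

7.49 Hz

For a string, f ∝ √T, so the new frequency is 179.9·√1.085 = 187.3898 Hz.
f_beat = |187.3898 − 179.9| = 7.49 Hz.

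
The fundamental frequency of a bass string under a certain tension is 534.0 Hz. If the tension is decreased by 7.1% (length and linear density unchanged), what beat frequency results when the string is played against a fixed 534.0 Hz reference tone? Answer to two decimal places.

19.31 Hz

For a string, f ∝ √T, so the new frequency is 534.0·√0.929 = 514.6940 Hz.
f_beat = |514.6940 − 534.0| = 19.31 Hz.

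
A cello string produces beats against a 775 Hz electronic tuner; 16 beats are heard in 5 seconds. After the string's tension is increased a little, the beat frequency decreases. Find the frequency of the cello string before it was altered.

771.8 Hz

Beat frequency = 16/5 = 3.2 Hz.
|f − 775| = 3.2, so the cello string was at either 771.8 Hz or 778.2 Hz.
Higher tension means higher frequency; the adjustment raises the cello string's frequency.
The beat rate fell, so the adjustment moved the cello string toward 775 Hz — it must have started below the reference.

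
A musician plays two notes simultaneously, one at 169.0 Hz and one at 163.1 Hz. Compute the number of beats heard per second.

5.9 Hz

The beat frequency equals the magnitude of the frequency difference.
|169.0 − 163.1| = 5.9 Hz.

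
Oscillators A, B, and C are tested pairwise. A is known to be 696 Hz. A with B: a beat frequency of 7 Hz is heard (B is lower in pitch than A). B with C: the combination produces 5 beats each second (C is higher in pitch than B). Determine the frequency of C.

694 Hz

B is below A, so f_B = 696 − 7 = 689 Hz.
C is above B, so f_C = 689 + 5 = 694 Hz.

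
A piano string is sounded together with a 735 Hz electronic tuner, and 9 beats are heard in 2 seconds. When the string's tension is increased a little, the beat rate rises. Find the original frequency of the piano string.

Beat frequency = 9/2 = 4.5 Hz.
|f − 735| = 4.5, so the piano string was at either 730.5 Hz or 739.5 Hz.
Higher tension means higher frequency; the adjustment raises the piano string's frequency.
The beat rate rose, so the adjustment moved the piano string further from 735 Hz — it was already above the reference.

739.5 Hz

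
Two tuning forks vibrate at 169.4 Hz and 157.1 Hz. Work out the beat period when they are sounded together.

f_beat = |169.4 − 157.1| = 12.3 Hz.
Beat period T = 1 / f_beat = 1 / 12.3 s.

0.081 s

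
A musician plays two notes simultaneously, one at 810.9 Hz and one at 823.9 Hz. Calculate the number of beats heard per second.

Beats arise from superposition of two nearby frequencies; the beat rate is |f₁ − f₂|.
|810.9 − 823.9| = 13 Hz.

13 Hz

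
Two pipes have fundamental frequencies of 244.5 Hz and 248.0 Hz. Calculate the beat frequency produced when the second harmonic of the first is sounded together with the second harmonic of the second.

Second harmonic of the first: 2·244.5 = 489.0 Hz.
Second harmonic of the second: 2·248.0 = 496.0 Hz.
f_beat = |489.0 − 496.0| = 7.0 Hz.

7.0 Hz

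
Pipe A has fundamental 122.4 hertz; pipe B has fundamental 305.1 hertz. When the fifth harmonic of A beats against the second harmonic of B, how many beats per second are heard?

Fifth harmonic of the first: 5·122.4 = 612.0 Hz.
Second harmonic of the second: 2·305.1 = 610.2 Hz.
f_beat = |612.0 − 610.2| = 1.8 Hz.

1.8 Hz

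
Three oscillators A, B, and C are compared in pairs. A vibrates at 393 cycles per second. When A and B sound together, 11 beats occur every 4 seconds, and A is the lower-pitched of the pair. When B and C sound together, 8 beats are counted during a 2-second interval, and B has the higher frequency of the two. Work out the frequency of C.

A–B: Beat frequency = 11/4 = 2.75 Hz.
B is above A, so f_B = 393 + 2.75 = 395.75 Hz.
B–C: Beat frequency = 8/2 = 4 Hz.
C is below B, so f_C = 395.75 − 4 = 391.75 Hz.

391.75 Hz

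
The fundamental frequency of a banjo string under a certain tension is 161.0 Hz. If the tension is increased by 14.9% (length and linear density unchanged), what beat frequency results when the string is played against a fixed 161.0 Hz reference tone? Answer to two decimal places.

For a string, f ∝ √T, so the new frequency is 161.0·√1.149 = 172.5782 Hz.
f_beat = |172.5782 − 161.0| = 11.58 Hz.

11.58 Hz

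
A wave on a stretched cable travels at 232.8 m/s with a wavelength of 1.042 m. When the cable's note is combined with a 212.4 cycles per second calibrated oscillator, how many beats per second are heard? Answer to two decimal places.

Source frequency f = v/λ = 232.8/1.042 = 223.4165 Hz.
f_beat = |223.4165 − 212.4| = 11.02 Hz.

11.02 Hz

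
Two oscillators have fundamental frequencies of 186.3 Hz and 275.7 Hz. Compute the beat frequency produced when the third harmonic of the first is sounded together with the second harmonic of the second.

Third harmonic of the first: 3·186.3 = 558.9 Hz.
Second harmonic of the second: 2·275.7 = 551.4 Hz.
f_beat = |558.9 − 551.4| = 7.5 Hz.

7.5 Hz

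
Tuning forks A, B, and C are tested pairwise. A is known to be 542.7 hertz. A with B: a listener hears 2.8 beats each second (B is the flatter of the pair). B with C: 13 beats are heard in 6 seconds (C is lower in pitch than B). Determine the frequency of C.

537.7333 Hz

B is below A, so f_B = 542.7 − 2.8 = 539.9 Hz.
B–C: Beat frequency = 13/6 = 2.1667 Hz.
C is below B, so f_C = 539.9 − 2.1667 = 537.7333 Hz.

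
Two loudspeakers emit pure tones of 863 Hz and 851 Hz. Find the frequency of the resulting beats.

12 Hz

Beats arise from superposition of two nearby frequencies; the beat rate is |f₁ − f₂|.
|863 − 851| = 12 Hz.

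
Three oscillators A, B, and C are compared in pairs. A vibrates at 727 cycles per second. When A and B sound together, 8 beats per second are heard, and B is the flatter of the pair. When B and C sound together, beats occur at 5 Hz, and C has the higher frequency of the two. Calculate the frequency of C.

B is below A, so f_B = 727 − 8 = 719 Hz.
C is above B, so f_C = 719 + 5 = 724 Hz.

724 Hz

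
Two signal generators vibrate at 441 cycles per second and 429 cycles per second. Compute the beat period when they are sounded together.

0.083 s

f_beat = |441 − 429| = 12 Hz.
Beat period T = 1 / f_beat = 1 / 12 s.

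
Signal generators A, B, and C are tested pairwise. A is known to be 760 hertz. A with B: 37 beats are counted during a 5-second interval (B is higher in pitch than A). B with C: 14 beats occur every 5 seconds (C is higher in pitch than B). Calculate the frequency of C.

770.2 Hz

A–B: Beat frequency = 37/5 = 7.4 Hz.
B is above A, so f_B = 760 + 7.4 = 767.4 Hz.
B–C: Beat frequency = 14/5 = 2.8 Hz.
C is above B, so f_C = 767.4 + 2.8 = 770.2 Hz.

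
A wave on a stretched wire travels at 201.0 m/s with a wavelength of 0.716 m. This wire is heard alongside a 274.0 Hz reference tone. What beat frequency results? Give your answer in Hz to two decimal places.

6.73 Hz

Source frequency f = v/λ = 201.0/0.716 = 280.7263 Hz.
f_beat = |280.7263 − 274.0| = 6.73 Hz.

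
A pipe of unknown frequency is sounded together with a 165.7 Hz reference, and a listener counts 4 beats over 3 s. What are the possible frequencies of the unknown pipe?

Beat frequency = 4/3 = 1.3333 Hz.
|f − 165.7| = 1.3333, so f = 165.7 ± 1.3333.

164.3667 Hz or 167.0333 Hz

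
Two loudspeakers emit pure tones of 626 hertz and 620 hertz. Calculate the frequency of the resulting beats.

The beat frequency equals the magnitude of the frequency difference.
|626 − 620| = 6 Hz.

6 Hz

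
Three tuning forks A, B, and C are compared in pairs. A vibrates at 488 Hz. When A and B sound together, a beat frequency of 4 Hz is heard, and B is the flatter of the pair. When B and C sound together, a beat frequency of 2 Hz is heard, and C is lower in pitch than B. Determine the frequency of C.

482 Hz

B is below A, so f_B = 488 − 4 = 484 Hz.
C is below B, so f_C = 484 − 2 = 482 Hz.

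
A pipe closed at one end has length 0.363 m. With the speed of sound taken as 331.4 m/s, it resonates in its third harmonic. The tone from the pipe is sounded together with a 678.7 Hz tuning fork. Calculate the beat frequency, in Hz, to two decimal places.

Closed pipe (odd harmonics): f_n = n·v/(4L) = 3·331.4/(4·0.363) = 684.7107 Hz.
f_beat = |684.7107 − 678.7| = 6.01 Hz.

6.01 Hz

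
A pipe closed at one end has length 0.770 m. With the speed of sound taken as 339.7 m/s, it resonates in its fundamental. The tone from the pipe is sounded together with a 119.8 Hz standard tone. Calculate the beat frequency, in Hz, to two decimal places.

9.51 Hz

Closed pipe (odd harmonics): f_n = n·v/(4L) = 1·339.7/(4·0.770) = 110.2922 Hz.
f_beat = |110.2922 − 119.8| = 9.51 Hz.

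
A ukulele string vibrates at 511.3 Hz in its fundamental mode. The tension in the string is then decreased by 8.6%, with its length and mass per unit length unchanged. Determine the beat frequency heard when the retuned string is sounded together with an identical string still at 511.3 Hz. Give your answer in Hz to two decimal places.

22.48 Hz

For a string, f ∝ √T, so the new frequency is 511.3·√0.914 = 488.8199 Hz.
f_beat = |488.8199 − 511.3| = 22.48 Hz.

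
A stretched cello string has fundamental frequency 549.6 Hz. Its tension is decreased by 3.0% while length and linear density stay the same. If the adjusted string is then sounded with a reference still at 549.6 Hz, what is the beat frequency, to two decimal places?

8.31 Hz

For a string, f ∝ √T, so the new frequency is 549.6·√0.970 = 541.2932 Hz.
f_beat = |541.2932 − 549.6| = 8.31 Hz.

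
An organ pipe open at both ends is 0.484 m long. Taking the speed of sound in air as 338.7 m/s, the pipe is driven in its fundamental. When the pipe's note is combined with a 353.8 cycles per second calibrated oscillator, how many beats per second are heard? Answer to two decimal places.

3.90 Hz

Open pipe: f_n = n·v/(2L) = 1·338.7/(2·0.484) = 349.8967 Hz.
f_beat = |349.8967 − 353.8| = 3.90 Hz.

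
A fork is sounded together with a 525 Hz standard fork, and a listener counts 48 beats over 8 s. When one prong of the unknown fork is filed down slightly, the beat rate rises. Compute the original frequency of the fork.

531 Hz

Beat frequency = 48/8 = 6 Hz.
|f − 525| = 6, so the fork was at either 519 Hz or 531 Hz.
Filing a prong removes mass and raises the fork's frequency; the adjustment raises the fork's frequency.
The beat rate rose, so the adjustment moved the fork further from 525 Hz — it was already above the reference.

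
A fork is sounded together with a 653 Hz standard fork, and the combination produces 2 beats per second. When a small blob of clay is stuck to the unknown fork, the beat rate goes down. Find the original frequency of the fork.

|f − 653| = 2, so the fork was at either 651 Hz or 655 Hz.
Adding mass to a fork lowers its frequency; the adjustment lowers the fork's frequency.
The beat rate fell, so the adjustment moved the fork toward 653 Hz — it must have started above the reference.

655 Hz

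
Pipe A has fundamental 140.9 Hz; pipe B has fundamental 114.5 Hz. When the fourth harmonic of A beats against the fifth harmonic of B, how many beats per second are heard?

8.9 Hz

Fourth harmonic of the first: 4·140.9 = 563.6 Hz.
Fifth harmonic of the second: 5·114.5 = 572.5 Hz.
f_beat = |563.6 − 572.5| = 8.9 Hz.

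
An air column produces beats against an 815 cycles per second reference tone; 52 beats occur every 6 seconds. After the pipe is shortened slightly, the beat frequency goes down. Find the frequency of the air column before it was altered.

Beat frequency = 52/6 = 8.6667 Hz.
|f − 815| = 8.6667, so the air column was at either 806.3333 Hz or 823.6667 Hz.
A shorter pipe has a higher fundamental; the adjustment raises the air column's frequency.
The beat rate fell, so the adjustment moved the air column toward 815 Hz — it must have started below the reference.

806.3333 Hz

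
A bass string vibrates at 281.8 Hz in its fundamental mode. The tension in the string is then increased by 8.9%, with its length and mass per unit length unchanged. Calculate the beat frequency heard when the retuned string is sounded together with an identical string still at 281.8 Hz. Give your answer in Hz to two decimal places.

For a string, f ∝ √T, so the new frequency is 281.8·√1.089 = 294.0728 Hz.
f_beat = |294.0728 − 281.8| = 12.27 Hz.

12.27 Hz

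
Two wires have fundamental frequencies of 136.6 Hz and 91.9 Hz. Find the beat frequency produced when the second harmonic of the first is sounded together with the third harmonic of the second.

Second harmonic of the first: 2·136.6 = 273.2 Hz.
Third harmonic of the second: 3·91.9 = 275.7 Hz.
f_beat = |273.2 − 275.7| = 2.5 Hz.

2.5 Hz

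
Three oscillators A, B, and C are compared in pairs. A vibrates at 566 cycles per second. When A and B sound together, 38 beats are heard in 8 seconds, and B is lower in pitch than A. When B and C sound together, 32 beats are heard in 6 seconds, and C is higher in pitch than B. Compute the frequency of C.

A–B: Beat frequency = 38/8 = 4.75 Hz.
B is below A, so f_B = 566 − 4.75 = 561.25 Hz.
B–C: Beat frequency = 32/6 = 5.3333 Hz.
C is above B, so f_C = 561.25 + 5.3333 = 566.5833 Hz.

566.5833 Hz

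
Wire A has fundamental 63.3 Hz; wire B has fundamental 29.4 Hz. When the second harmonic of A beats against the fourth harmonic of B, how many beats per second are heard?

9.0 Hz

Second harmonic of the first: 2·63.3 = 126.6 Hz.
Fourth harmonic of the second: 4·29.4 = 117.6 Hz.
f_beat = |126.6 − 117.6| = 9.0 Hz.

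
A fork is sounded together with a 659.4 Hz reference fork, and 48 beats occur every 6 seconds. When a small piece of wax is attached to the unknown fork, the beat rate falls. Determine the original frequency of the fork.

Beat frequency = 48/6 = 8 Hz.
|f − 659.4| = 8, so the fork was at either 651.4 Hz or 667.4 Hz.
Loading a fork with wax lowers its frequency; the adjustment lowers the fork's frequency.
The beat rate fell, so the adjustment moved the fork toward 659.4 Hz — it must have started above the reference.

667.4 Hz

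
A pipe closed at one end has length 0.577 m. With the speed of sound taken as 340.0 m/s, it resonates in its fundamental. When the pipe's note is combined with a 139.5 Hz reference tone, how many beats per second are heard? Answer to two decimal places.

Closed pipe (odd harmonics): f_n = n·v/(4L) = 1·340.0/(4·0.577) = 147.3137 Hz.
f_beat = |147.3137 − 139.5| = 7.81 Hz.

7.81 Hz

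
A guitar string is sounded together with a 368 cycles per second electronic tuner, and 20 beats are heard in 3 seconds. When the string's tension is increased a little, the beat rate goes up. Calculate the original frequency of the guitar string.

Beat frequency = 20/3 = 6.6667 Hz.
|f − 368| = 6.6667, so the guitar string was at either 361.3333 Hz or 374.6667 Hz.
Higher tension means higher frequency; the adjustment raises the guitar string's frequency.
The beat rate rose, so the adjustment moved the guitar string further from 368 Hz — it was already above the reference.

374.6667 Hz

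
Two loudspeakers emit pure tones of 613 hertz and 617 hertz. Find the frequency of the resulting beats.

f_beat = |f₁ − f₂|.
|613 − 617| = 4 Hz.

4 Hz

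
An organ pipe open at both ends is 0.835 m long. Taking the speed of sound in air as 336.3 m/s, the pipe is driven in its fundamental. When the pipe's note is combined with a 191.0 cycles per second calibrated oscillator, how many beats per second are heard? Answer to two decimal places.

Open pipe: f_n = n·v/(2L) = 1·336.3/(2·0.835) = 201.3772 Hz.
f_beat = |201.3772 − 191.0| = 10.38 Hz.

10.38 Hz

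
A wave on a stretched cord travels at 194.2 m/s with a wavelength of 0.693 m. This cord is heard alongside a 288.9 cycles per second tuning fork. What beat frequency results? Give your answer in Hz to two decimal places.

Source frequency f = v/λ = 194.2/0.693 = 280.2309 Hz.
f_beat = |280.2309 − 288.9| = 8.67 Hz.

8.67 Hz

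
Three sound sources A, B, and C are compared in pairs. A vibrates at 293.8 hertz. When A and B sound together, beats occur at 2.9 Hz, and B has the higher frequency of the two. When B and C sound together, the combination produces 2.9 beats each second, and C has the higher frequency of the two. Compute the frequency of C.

299.6 Hz

B is above A, so f_B = 293.8 + 2.9 = 296.7 Hz.
C is above B, so f_C = 296.7 + 2.9 = 299.6 Hz.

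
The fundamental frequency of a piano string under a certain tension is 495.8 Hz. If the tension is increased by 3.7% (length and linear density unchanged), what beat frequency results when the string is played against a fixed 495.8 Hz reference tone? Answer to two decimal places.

9.09 Hz

For a string, f ∝ √T, so the new frequency is 495.8·√1.037 = 504.8890 Hz.
f_beat = |504.8890 − 495.8| = 9.09 Hz.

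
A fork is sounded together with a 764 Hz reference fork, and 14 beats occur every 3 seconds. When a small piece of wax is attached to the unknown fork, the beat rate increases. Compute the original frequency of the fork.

Beat frequency = 14/3 = 4.6667 Hz.
|f − 764| = 4.6667, so the fork was at either 759.3333 Hz or 768.6667 Hz.
Loading a fork with wax lowers its frequency; the adjustment lowers the fork's frequency.
The beat rate rose, so the adjustment moved the fork further from 764 Hz — it was already below the reference.

759.3333 Hz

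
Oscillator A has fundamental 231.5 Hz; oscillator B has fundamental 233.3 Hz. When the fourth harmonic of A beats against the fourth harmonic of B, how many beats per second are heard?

7.2 Hz

Fourth harmonic of the first: 4·231.5 = 926.0 Hz.
Fourth harmonic of the second: 4·233.3 = 933.2 Hz.
f_beat = |926.0 − 933.2| = 7.2 Hz.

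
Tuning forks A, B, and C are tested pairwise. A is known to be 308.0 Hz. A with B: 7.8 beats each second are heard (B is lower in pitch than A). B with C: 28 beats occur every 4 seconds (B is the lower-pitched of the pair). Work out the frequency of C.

B is below A, so f_B = 308.0 − 7.8 = 300.2 Hz.
B–C: Beat frequency = 28/4 = 7 Hz.
C is above B, so f_C = 300.2 + 7 = 307.2 Hz.

307.2 Hz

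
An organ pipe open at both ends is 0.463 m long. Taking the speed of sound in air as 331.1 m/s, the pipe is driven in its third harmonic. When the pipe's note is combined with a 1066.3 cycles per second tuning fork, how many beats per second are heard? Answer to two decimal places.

6.38 Hz

Open pipe: f_n = n·v/(2L) = 3·331.1/(2·0.463) = 1072.6782 Hz.
f_beat = |1072.6782 − 1066.3| = 6.38 Hz.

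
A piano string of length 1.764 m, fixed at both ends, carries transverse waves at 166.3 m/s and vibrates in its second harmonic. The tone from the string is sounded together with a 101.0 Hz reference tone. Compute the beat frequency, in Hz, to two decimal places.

For a string fixed at both ends, f_n = n·v/(2L) = 2·166.3/(2·1.764) = 94.2744 Hz.
f_beat = |94.2744 − 101.0| = 6.73 Hz.

6.73 Hz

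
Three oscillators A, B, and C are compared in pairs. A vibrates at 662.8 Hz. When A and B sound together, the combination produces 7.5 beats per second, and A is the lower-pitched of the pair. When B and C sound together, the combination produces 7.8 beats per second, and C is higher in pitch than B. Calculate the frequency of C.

678.1 Hz

B is above A, so f_B = 662.8 + 7.5 = 670.3 Hz.
C is above B, so f_C = 670.3 + 7.8 = 678.1 Hz.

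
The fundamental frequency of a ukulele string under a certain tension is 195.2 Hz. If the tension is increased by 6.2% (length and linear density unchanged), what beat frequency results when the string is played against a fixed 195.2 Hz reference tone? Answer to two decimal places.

For a string, f ∝ √T, so the new frequency is 195.2·√1.062 = 201.1602 Hz.
f_beat = |201.1602 − 195.2| = 5.96 Hz.

5.96 Hz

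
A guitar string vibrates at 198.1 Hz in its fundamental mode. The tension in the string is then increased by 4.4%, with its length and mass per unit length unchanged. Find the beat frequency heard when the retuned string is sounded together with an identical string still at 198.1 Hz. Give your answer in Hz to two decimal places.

For a string, f ∝ √T, so the new frequency is 198.1·√1.044 = 202.4113 Hz.
f_beat = |202.4113 − 198.1| = 4.31 Hz.

4.31 Hz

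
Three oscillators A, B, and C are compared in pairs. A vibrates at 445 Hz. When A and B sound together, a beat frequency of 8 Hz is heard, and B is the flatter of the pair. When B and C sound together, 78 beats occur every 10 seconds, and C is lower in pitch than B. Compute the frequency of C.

429.2 Hz

B is below A, so f_B = 445 − 8 = 437 Hz.
B–C: Beat frequency = 78/10 = 7.8 Hz.
C is below B, so f_C = 437 − 7.8 = 429.2 Hz.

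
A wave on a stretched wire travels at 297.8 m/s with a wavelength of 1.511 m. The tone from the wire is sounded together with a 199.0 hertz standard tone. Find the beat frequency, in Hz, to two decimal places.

1.91 Hz

Source frequency f = v/λ = 297.8/1.511 = 197.0880 Hz.
f_beat = |197.0880 − 199.0| = 1.91 Hz.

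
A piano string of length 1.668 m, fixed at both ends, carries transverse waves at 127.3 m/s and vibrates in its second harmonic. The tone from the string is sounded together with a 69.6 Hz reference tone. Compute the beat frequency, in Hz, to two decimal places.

6.72 Hz

For a string fixed at both ends, f_n = n·v/(2L) = 2·127.3/(2·1.668) = 76.3189 Hz.
f_beat = |76.3189 − 69.6| = 6.72 Hz.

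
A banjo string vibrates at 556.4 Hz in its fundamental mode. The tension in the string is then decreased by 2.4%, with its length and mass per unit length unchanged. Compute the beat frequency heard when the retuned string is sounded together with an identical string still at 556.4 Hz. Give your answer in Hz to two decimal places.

6.72 Hz

For a string, f ∝ √T, so the new frequency is 556.4·√0.976 = 549.6827 Hz.
f_beat = |549.6827 − 556.4| = 6.72 Hz.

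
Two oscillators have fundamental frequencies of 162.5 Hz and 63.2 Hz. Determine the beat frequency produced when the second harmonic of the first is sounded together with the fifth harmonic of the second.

9.0 Hz

Second harmonic of the first: 2·162.5 = 325.0 Hz.
Fifth harmonic of the second: 5·63.2 = 316.0 Hz.
f_beat = |325.0 − 316.0| = 9.0 Hz.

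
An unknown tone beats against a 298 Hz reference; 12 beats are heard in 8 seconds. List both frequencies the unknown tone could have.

296.5 Hz or 299.5 Hz

Beat frequency = 12/8 = 1.5 Hz.
|f − 298| = 1.5, so f = 298 ± 1.5.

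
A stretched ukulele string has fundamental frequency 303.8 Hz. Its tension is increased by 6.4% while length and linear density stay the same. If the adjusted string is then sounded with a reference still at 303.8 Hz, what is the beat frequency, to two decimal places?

For a string, f ∝ √T, so the new frequency is 303.8·√1.064 = 313.3708 Hz.
f_beat = |313.3708 − 303.8| = 9.57 Hz.

9.57 Hz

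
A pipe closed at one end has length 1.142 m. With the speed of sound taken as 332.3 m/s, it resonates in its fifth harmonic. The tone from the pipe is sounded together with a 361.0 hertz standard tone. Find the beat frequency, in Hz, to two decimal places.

Closed pipe (odd harmonics): f_n = n·v/(4L) = 5·332.3/(4·1.142) = 363.7259 Hz.
f_beat = |363.7259 − 361.0| = 2.73 Hz.

2.73 Hz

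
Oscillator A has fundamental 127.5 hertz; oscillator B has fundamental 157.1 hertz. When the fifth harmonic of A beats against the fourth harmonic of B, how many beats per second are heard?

Fifth harmonic of the first: 5·127.5 = 637.5 Hz.
Fourth harmonic of the second: 4·157.1 = 628.4 Hz.
f_beat = |637.5 − 628.4| = 9.1 Hz.

9.1 Hz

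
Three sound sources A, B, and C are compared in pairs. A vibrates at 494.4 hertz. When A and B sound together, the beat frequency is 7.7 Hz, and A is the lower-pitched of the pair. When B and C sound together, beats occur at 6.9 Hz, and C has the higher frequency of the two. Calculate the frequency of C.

509 Hz

B is above A, so f_B = 494.4 + 7.7 = 502.1 Hz.
C is above B, so f_C = 502.1 + 6.9 = 509 Hz.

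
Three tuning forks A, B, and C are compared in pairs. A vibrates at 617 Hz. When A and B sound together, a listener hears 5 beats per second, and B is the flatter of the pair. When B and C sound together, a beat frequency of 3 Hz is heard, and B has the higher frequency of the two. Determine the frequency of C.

B is below A, so f_B = 617 − 5 = 612 Hz.
C is below B, so f_C = 612 − 3 = 609 Hz.

609 Hz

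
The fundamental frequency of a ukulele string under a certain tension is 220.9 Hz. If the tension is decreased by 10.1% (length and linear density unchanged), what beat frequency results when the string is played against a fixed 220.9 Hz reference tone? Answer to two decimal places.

For a string, f ∝ √T, so the new frequency is 220.9·√0.899 = 209.4477 Hz.
f_beat = |209.4477 − 220.9| = 11.45 Hz.

11.45 Hz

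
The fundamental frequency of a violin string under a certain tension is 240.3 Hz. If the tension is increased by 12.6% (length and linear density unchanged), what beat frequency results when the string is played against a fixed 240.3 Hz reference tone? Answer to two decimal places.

14.69 Hz

For a string, f ∝ √T, so the new frequency is 240.3·√1.126 = 254.9899 Hz.
f_beat = |254.9899 − 240.3| = 14.69 Hz.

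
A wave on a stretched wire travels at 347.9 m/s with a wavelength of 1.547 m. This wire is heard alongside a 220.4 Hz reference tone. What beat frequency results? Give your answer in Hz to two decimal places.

Source frequency f = v/λ = 347.9/1.547 = 224.8869 Hz.
f_beat = |224.8869 − 220.4| = 4.49 Hz.

4.49 Hz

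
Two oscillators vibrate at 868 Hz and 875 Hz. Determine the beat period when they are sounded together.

0.143 s

f_beat = |868 − 875| = 7 Hz.
Beat period T = 1 / f_beat = 1 / 7 s.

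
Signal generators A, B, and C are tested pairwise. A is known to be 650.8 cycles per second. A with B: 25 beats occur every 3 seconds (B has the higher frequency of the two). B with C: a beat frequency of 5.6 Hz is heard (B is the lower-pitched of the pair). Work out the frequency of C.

664.7333 Hz

A–B: Beat frequency = 25/3 = 8.3333 Hz.
B is above A, so f_B = 650.8 + 8.3333 = 659.1333 Hz.
C is above B, so f_C = 659.1333 + 5.6 = 664.7333 Hz.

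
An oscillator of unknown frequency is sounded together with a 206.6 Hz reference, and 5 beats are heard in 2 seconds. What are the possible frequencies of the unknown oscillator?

Beat frequency = 5/2 = 2.5 Hz.
|f − 206.6| = 2.5, so f = 206.6 ± 2.5.

204.1 Hz or 209.1 Hz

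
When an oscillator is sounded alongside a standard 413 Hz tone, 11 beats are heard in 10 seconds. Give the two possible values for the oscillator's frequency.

411.9 Hz or 414.1 Hz

Beat frequency = 11/10 = 1.1 Hz.
|f − 413| = 1.1, so f = 413 ± 1.1.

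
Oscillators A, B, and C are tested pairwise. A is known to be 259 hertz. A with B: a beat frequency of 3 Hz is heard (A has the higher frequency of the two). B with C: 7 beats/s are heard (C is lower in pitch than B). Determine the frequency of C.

B is below A, so f_B = 259 − 3 = 256 Hz.
C is below B, so f_C = 256 − 7 = 249 Hz.

249 Hz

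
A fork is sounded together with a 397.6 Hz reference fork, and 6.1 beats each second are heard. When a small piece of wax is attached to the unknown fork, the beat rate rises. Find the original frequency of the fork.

|f − 397.6| = 6.1, so the fork was at either 391.5 Hz or 403.7 Hz.
Loading a fork with wax lowers its frequency; the adjustment lowers the fork's frequency.
The beat rate rose, so the adjustment moved the fork further from 397.6 Hz — it was already below the reference.

391.5 Hz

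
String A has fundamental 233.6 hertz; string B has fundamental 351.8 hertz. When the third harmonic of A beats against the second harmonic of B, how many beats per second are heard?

Third harmonic of the first: 3·233.6 = 700.8 Hz.
Second harmonic of the second: 2·351.8 = 703.6 Hz.
f_beat = |700.8 − 703.6| = 2.8 Hz.

2.8 Hz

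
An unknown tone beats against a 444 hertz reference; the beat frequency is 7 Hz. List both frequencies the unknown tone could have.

|f − 444| = 7, so f = 444 ± 7.

437 Hz or 451 Hz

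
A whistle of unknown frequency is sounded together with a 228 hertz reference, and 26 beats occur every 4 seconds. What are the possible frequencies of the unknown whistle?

221.5 Hz or 234.5 Hz

Beat frequency = 26/4 = 6.5 Hz.
|f − 228| = 6.5, so f = 228 ± 6.5.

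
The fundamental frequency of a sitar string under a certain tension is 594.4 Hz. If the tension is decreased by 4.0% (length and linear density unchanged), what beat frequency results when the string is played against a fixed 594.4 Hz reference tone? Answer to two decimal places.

For a string, f ∝ √T, so the new frequency is 594.4·√0.960 = 582.3907 Hz.
f_beat = |582.3907 − 594.4| = 12.01 Hz.

12.01 Hz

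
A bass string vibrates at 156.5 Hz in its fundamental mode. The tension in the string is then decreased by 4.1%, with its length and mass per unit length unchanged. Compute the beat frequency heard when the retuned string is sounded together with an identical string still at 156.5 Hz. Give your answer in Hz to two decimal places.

For a string, f ∝ √T, so the new frequency is 156.5·√0.959 = 153.2582 Hz.
f_beat = |153.2582 − 156.5| = 3.24 Hz.

3.24 Hz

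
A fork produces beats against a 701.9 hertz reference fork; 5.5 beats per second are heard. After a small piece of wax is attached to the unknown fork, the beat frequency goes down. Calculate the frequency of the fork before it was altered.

707.4 Hz

|f − 701.9| = 5.5, so the fork was at either 696.4 Hz or 707.4 Hz.
Loading a fork with wax lowers its frequency; the adjustment lowers the fork's frequency.
The beat rate fell, so the adjustment moved the fork toward 701.9 Hz — it must have started above the reference.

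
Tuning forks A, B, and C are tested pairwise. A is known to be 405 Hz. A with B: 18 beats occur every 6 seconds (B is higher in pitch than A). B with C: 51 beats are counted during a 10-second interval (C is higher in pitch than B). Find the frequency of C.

A–B: Beat frequency = 18/6 = 3 Hz.
B is above A, so f_B = 405 + 3 = 408 Hz.
B–C: Beat frequency = 51/10 = 5.1 Hz.
C is above B, so f_C = 408 + 5.1 = 413.1 Hz.

413.1 Hz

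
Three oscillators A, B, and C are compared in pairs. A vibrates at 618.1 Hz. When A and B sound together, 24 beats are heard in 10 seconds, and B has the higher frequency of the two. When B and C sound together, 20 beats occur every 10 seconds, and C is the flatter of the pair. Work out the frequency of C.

618.5 Hz

A–B: Beat frequency = 24/10 = 2.4 Hz.
B is above A, so f_B = 618.1 + 2.4 = 620.5 Hz.
B–C: Beat frequency = 20/10 = 2 Hz.
C is below B, so f_C = 620.5 − 2 = 618.5 Hz.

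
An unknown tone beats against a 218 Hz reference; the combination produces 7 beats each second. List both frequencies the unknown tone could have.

211 Hz or 225 Hz

|f − 218| = 7, so f = 218 ± 7.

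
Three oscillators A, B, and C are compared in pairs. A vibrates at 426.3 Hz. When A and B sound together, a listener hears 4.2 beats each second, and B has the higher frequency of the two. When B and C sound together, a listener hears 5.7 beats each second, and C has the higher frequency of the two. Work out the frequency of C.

B is above A, so f_B = 426.3 + 4.2 = 430.5 Hz.
C is above B, so f_C = 430.5 + 5.7 = 436.2 Hz.

436.2 Hz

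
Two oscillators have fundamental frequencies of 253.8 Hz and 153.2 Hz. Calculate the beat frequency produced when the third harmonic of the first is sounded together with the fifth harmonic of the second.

4.6 Hz

Third harmonic of the first: 3·253.8 = 761.4 Hz.
Fifth harmonic of the second: 5·153.2 = 766.0 Hz.
f_beat = |761.4 − 766.0| = 4.6 Hz.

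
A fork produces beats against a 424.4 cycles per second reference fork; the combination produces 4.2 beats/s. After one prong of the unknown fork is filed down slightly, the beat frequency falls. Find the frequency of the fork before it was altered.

420.2 Hz

|f − 424.4| = 4.2, so the fork was at either 420.2 Hz or 428.6 Hz.
Filing a prong removes mass and raises the fork's frequency; the adjustment raises the fork's frequency.
The beat rate fell, so the adjustment moved the fork toward 424.4 Hz — it must have started below the reference.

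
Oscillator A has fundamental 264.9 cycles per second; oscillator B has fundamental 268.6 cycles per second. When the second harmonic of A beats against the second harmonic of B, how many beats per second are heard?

7.4 Hz

Second harmonic of the first: 2·264.9 = 529.8 Hz.
Second harmonic of the second: 2·268.6 = 537.2 Hz.
f_beat = |529.8 − 537.2| = 7.4 Hz.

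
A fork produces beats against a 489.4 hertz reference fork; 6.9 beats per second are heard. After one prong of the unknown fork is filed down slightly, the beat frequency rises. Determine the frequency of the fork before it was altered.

496.3 Hz

|f − 489.4| = 6.9, so the fork was at either 482.5 Hz or 496.3 Hz.
Filing a prong removes mass and raises the fork's frequency; the adjustment raises the fork's frequency.
The beat rate rose, so the adjustment moved the fork further from 489.4 Hz — it was already above the reference.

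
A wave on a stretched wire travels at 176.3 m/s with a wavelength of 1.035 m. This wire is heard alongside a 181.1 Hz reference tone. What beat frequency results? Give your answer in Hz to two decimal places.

Source frequency f = v/λ = 176.3/1.035 = 170.3382 Hz.
f_beat = |170.3382 − 181.1| = 10.76 Hz.

10.76 Hz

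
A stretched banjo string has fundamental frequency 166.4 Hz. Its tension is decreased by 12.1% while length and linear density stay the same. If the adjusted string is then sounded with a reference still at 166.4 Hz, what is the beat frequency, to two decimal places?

For a string, f ∝ √T, so the new frequency is 166.4·√0.879 = 156.0083 Hz.
f_beat = |156.0083 − 166.4| = 10.39 Hz.

10.39 Hz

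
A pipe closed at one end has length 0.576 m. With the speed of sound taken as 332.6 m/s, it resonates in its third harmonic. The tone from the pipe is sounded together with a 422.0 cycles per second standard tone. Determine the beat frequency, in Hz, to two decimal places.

Closed pipe (odd harmonics): f_n = n·v/(4L) = 3·332.6/(4·0.576) = 433.0729 Hz.
f_beat = |433.0729 − 422.0| = 11.07 Hz.

11.07 Hz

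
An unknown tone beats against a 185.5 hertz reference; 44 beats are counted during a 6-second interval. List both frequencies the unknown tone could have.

Beat frequency = 44/6 = 7.3333 Hz.
|f − 185.5| = 7.3333, so f = 185.5 ± 7.3333.

178.1667 Hz or 192.8333 Hz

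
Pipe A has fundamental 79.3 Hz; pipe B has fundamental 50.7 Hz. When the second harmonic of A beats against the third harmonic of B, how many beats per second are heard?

Second harmonic of the first: 2·79.3 = 158.6 Hz.
Third harmonic of the second: 3·50.7 = 152.1 Hz.
f_beat = |158.6 − 152.1| = 6.5 Hz.

6.5 Hz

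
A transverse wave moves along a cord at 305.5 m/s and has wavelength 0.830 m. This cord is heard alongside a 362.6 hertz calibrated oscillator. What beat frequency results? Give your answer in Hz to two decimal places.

Source frequency f = v/λ = 305.5/0.830 = 368.0723 Hz.
f_beat = |368.0723 − 362.6| = 5.47 Hz.

5.47 Hz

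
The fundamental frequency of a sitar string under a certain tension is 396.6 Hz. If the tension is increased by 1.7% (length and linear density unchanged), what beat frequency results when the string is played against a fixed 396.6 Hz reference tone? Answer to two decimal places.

3.36 Hz

For a string, f ∝ √T, so the new frequency is 396.6·√1.017 = 399.9569 Hz.
f_beat = |399.9569 − 396.6| = 3.36 Hz.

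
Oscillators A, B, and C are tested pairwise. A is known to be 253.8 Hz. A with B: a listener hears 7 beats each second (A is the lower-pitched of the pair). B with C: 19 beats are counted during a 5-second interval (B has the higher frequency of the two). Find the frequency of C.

257 Hz

B is above A, so f_B = 253.8 + 7 = 260.8 Hz.
B–C: Beat frequency = 19/5 = 3.8 Hz.
C is below B, so f_C = 260.8 − 3.8 = 257 Hz.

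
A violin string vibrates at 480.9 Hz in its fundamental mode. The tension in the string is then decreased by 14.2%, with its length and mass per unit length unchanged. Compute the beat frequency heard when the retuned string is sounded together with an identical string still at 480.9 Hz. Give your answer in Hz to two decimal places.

For a string, f ∝ √T, so the new frequency is 480.9·√0.858 = 445.4494 Hz.
f_beat = |445.4494 − 480.9| = 35.45 Hz.

35.45 Hz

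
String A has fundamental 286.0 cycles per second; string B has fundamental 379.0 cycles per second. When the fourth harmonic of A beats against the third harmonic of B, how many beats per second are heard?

Fourth harmonic of the first: 4·286.0 = 1144.0 Hz.
Third harmonic of the second: 3·379.0 = 1137.0 Hz.
f_beat = |1144.0 − 1137.0| = 7.0 Hz.

7.0 Hz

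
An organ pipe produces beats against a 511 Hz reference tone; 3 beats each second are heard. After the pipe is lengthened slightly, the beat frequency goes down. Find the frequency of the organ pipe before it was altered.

514 Hz

|f − 511| = 3, so the organ pipe was at either 508 Hz or 514 Hz.
A longer pipe has a lower fundamental; the adjustment lowers the organ pipe's frequency.
The beat rate fell, so the adjustment moved the organ pipe toward 511 Hz — it must have started above the reference.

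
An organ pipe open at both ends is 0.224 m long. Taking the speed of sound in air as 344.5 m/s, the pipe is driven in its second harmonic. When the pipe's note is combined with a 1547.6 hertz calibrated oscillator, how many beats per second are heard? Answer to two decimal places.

Open pipe: f_n = n·v/(2L) = 2·344.5/(2·0.224) = 1537.9464 Hz.
f_beat = |1537.9464 − 1547.6| = 9.65 Hz.

9.65 Hz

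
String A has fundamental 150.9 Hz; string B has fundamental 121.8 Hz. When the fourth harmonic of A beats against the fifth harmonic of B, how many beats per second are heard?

5.4 Hz

Fourth harmonic of the first: 4·150.9 = 603.6 Hz.
Fifth harmonic of the second: 5·121.8 = 609.0 Hz.
f_beat = |603.6 − 609.0| = 5.4 Hz.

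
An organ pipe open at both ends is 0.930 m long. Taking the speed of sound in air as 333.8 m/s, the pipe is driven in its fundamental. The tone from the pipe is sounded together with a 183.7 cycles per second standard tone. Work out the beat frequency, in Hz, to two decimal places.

Open pipe: f_n = n·v/(2L) = 1·333.8/(2·0.930) = 179.4624 Hz.
f_beat = |179.4624 − 183.7| = 4.24 Hz.

4.24 Hz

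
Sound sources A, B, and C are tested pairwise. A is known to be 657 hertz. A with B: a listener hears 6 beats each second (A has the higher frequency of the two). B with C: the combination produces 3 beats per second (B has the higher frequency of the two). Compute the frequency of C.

B is below A, so f_B = 657 − 6 = 651 Hz.
C is below B, so f_C = 651 − 3 = 648 Hz.

648 Hz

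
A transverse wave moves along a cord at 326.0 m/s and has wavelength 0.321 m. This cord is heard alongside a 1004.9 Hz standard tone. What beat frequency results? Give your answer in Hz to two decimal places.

Source frequency f = v/λ = 326.0/0.321 = 1015.5763 Hz.
f_beat = |1015.5763 − 1004.9| = 10.68 Hz.

10.68 Hz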